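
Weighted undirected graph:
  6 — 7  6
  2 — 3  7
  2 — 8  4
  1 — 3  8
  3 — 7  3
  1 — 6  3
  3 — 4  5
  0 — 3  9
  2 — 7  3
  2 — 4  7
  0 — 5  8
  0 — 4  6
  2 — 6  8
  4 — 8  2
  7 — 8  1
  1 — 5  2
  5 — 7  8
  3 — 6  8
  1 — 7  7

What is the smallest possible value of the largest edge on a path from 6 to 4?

6

Some routes from 6 to 4:
6→7→2→8→4: max(6, 3, 4, 2) = 6
6→7→3→4: max(6, 3, 5) = 6
6→7→8→4: max(6, 1, 2) = 6
6→1→7→3→4: max(3, 7, 3, 5) = 7
Smallest bottleneck: 6.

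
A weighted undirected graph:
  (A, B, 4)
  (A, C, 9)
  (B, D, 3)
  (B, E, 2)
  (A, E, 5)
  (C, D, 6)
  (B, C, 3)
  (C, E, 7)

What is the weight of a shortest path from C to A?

7

Comparing a few candidate routes:
C -> E -> B -> A: 7 + 2 + 4 = 13
C -> B -> E -> A: 3 + 2 + 5 = 10
C -> D -> B -> A: 6 + 3 + 4 = 13
C -> A: 9
C -> B -> A: 3 + 4 = 7
C -> E -> A: 7 + 5 = 12
Best route has total 7.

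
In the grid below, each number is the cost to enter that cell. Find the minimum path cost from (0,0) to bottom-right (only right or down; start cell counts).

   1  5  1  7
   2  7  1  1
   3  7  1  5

14

Take (0,0) -> (0,1) -> (0,2) -> (1,2) -> (1,3) -> (2,3) for a total of 1 + 5 + 1 + 1 + 1 + 5 = 14.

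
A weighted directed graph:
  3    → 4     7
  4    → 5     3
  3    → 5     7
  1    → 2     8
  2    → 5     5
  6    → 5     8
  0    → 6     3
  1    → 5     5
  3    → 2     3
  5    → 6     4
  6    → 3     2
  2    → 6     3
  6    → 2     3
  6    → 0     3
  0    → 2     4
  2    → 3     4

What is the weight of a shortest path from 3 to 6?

6

Routes from 3 to 6:
3 -> 2 -> 5 -> 6: 3 + 5 + 4 = 12
3 -> 4 -> 5 -> 6: 7 + 3 + 4 = 14
3 -> 5 -> 6: 7 + 4 = 11
3 -> 2 -> 6: 3 + 3 = 6
Shortest: 6.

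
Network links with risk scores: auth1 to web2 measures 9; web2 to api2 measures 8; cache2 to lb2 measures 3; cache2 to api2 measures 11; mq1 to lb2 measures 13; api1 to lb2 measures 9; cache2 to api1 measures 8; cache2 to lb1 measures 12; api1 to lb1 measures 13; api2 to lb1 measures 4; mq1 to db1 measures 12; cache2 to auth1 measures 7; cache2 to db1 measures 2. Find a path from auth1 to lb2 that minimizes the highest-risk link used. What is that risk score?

A few of the auth1→lb2 routes:
auth1 → cache2 → api1 → lb2: max(7, 8, 9) = 9
auth1 → web2 → api2 → lb1 → cache2 → lb2: max(9, 8, 4, 12, 3) = 12
auth1 → web2 → api2 → cache2 → api1 → lb2: max(9, 8, 11, 8, 9) = 11
auth1 → web2 → api2 → cache2 → lb2: max(9, 8, 11, 3) = 11
auth1 → cache2 → lb2: max(7, 3) = 7
Best route has worst link 7.

7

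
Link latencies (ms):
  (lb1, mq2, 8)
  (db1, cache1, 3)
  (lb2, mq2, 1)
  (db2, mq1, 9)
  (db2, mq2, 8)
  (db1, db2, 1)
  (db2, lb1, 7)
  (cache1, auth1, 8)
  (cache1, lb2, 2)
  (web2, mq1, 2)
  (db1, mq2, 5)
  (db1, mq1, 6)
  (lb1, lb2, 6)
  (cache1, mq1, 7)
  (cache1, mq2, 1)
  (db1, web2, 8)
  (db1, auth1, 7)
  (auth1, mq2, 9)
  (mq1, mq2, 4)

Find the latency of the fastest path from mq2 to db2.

Checking several routes:
mq2 -> db1 -> db2: 5 + 1 = 6
mq2 -> cache1 -> db1 -> db2: 1 + 3 + 1 = 5
mq2 -> lb2 -> cache1 -> db1 -> db2: 1 + 2 + 3 + 1 = 7
Best route has total 5 ms.

5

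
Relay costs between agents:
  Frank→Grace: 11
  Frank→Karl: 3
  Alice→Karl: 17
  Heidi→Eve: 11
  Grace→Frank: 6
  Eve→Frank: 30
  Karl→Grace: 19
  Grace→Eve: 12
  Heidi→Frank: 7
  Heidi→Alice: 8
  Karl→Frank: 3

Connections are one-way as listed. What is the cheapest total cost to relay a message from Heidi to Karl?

10

Routes from Heidi to Karl:
Heidi -> Frank -> Karl: 7 + 3 = 10
Heidi -> Eve -> Frank -> Karl: 11 + 30 + 3 = 44
Heidi -> Alice -> Karl: 8 + 17 = 25
Best route has total 10.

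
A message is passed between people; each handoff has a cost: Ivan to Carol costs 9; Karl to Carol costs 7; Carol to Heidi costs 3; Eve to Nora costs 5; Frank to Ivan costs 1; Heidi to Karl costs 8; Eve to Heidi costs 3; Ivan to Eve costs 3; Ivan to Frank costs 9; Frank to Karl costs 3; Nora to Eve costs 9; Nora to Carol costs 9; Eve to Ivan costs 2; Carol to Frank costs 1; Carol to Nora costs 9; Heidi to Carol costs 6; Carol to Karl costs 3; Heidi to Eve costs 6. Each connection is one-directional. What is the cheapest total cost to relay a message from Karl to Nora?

16

Paths from Karl to Nora:
Karl → Carol → Heidi → Eve → Nora: 7 + 3 + 6 + 5 = 21
Karl → Carol → Nora: 7 + 9 = 16
Karl → Carol → Frank → Ivan → Eve → Nora: 7 + 1 + 1 + 3 + 5 = 17
Shortest: 16.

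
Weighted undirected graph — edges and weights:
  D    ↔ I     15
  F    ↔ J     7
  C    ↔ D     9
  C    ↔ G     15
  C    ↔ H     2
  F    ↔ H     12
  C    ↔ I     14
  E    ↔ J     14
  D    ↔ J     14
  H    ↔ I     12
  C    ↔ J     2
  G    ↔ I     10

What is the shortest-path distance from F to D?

Some routes from F to D:
F -> J -> C -> D: 7 + 2 + 9 = 18
F -> H -> C -> D: 12 + 2 + 9 = 23
F -> J -> D: 7 + 14 = 21
F -> H -> C -> J -> D: 12 + 2 + 2 + 14 = 30
Best route has total 18.

18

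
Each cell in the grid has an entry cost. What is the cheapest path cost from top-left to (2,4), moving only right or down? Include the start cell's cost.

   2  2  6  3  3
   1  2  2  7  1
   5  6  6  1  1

15

Cheapest: (0,0)→(1,0)→(1,1)→(1,2)→(2,2)→(2,3)→(2,4)
  2 + 1 + 2 + 2 + 6 + 1 + 1 = 15
(Top row then right column would cost 18.)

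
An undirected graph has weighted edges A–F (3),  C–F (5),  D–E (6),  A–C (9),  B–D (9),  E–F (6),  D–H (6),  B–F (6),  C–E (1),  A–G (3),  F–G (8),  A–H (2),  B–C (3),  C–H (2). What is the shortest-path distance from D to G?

Checking several routes:
D → E → C → H → A → G: 6 + 1 + 2 + 2 + 3 = 14
D → E → C → F → A → G: 6 + 1 + 5 + 3 + 3 = 18
D → E → C → A → G: 6 + 1 + 9 + 3 = 19
D → E → F → A → G: 6 + 6 + 3 + 3 = 18
D → H → A → G: 6 + 2 + 3 = 11
D → B → C → H → A → G: 9 + 3 + 2 + 2 + 3 = 19
The minimum is 11.

11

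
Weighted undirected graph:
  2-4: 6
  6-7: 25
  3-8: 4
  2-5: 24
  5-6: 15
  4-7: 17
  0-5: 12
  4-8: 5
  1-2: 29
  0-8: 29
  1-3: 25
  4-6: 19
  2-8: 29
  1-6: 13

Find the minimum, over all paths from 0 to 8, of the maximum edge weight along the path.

19

Checking several routes:
0 -> 5 -> 6 -> 4 -> 8: max(12, 15, 19, 5) = 19
0 -> 5 -> 2 -> 4 -> 8: max(12, 24, 6, 5) = 24
0 -> 5 -> 2 -> 4 -> 7 -> 6 -> 1 -> 3 -> 8: max(12, 24, 6, 17, 25, 13, 25, 4) = 25
Best route has worst link 19.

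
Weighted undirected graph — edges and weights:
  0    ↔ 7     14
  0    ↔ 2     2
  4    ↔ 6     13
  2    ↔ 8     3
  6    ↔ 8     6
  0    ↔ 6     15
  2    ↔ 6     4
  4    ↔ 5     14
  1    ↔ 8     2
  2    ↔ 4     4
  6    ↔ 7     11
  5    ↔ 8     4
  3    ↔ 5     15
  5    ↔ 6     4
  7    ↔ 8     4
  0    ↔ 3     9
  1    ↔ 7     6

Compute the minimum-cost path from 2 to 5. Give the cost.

7

Comparing a few candidate routes:
2 - 8 - 5: 3 + 4 = 7
2 - 4 - 5: 4 + 14 = 18
2 - 6 - 5: 4 + 4 = 8
2 - 6 - 8 - 5: 4 + 6 + 4 = 14
2 - 8 - 6 - 5: 3 + 6 + 4 = 13
2 - 0 - 6 - 5: 2 + 15 + 4 = 21
Best route has total 7.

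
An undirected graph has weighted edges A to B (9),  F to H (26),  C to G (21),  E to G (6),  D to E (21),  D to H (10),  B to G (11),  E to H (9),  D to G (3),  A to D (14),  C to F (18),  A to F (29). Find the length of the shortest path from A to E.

23

A few of the A→E routes:
A - D - G - E: 14 + 3 + 6 = 23
A - B - G - E: 9 + 11 + 6 = 26
A - D - H - E: 14 + 10 + 9 = 33
A - B - G - D - H - E: 9 + 11 + 3 + 10 + 9 = 42
A - B - G - D - E: 9 + 11 + 3 + 21 = 44
A - D - E: 14 + 21 = 35
Shortest: 23.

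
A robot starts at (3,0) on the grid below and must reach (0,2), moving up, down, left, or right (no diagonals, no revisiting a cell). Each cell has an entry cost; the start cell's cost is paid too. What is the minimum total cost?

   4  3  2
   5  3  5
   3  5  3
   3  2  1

Path [3,0]→[3,1]→[3,2]→[2,2]→[1,2]→[0,2]: 3 + 2 + 1 + 3 + 5 + 2 = 16.

16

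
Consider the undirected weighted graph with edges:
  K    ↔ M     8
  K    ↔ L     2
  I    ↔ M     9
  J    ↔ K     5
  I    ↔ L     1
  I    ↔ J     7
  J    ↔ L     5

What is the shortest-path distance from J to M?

A few of the J→M routes:
J → L → K → M: 5 + 2 + 8 = 15
J → K → M: 5 + 8 = 13
J → L → I → M: 5 + 1 + 9 = 15
Best route has total 13.

13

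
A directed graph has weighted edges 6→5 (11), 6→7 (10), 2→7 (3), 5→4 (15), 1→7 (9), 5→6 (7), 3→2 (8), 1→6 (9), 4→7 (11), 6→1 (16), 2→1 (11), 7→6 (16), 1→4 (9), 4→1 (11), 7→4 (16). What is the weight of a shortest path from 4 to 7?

11

Candidate routes:
4 → 1 → 7: 11 + 9 = 20
4 → 7: 11
4 → 1 → 6 → 7: 11 + 9 + 10 = 30
Shortest: 11.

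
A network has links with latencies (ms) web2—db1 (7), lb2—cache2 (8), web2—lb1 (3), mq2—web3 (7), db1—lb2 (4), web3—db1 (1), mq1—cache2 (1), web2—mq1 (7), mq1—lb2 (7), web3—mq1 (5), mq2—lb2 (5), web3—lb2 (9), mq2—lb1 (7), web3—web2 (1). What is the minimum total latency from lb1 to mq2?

Checking several routes:
lb1 - mq2: 7
lb1 - web2 - web3 - mq2: 3 + 1 + 7 = 11
lb1 - web2 - web3 - db1 - lb2 - mq2: 3 + 1 + 1 + 4 + 5 = 14
Best route has total 7 ms.

7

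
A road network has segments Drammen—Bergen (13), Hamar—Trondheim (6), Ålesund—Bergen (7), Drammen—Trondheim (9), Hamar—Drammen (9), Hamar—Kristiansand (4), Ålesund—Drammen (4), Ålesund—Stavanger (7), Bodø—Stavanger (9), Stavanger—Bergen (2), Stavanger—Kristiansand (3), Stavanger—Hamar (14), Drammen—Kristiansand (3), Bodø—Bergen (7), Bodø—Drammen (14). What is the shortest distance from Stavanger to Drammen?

6

Some routes from Stavanger to Drammen:
Stavanger -> Kristiansand -> Drammen: 3 + 3 = 6
Stavanger -> Ålesund -> Drammen: 7 + 4 = 11
Stavanger -> Bergen -> Ålesund -> Drammen: 2 + 7 + 4 = 13
Best route has total 6 km.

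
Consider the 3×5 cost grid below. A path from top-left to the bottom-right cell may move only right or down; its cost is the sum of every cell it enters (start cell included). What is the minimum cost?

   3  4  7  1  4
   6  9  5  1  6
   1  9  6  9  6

One optimal route is r0c0 r0c1 r0c2 r0c3 r1c3 r1c4 r2c4.
Its cost is 3 + 4 + 7 + 1 + 1 + 6 + 6 = 28.
(Top row then right column would cost 31.)

28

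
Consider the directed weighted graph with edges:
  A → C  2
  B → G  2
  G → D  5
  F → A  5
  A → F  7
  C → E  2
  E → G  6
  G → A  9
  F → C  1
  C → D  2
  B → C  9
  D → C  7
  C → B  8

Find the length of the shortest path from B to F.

Paths from B to F:
B - C - E - G - A - F: 9 + 2 + 6 + 9 + 7 = 33
B - G - A - F: 2 + 9 + 7 = 18
Shortest: 18.

18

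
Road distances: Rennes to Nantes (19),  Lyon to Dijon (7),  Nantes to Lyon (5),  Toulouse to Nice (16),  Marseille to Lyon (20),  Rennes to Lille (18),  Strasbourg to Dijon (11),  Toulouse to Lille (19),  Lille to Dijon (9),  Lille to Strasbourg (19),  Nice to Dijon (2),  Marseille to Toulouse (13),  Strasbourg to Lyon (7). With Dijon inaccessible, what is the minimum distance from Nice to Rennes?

Paths from Nice to Rennes avoiding Dijon:
Nice -> Toulouse -> Marseille -> Lyon -> Strasbourg -> Lille -> Rennes: 16 + 13 + 20 + 7 + 19 + 18 = 93
Nice -> Toulouse -> Lille -> Strasbourg -> Lyon -> Nantes -> Rennes: 16 + 19 + 19 + 7 + 5 + 19 = 85
Nice -> Toulouse -> Lille -> Rennes: 16 + 19 + 18 = 53
Nice -> Toulouse -> Marseille -> Lyon -> Nantes -> Rennes: 16 + 13 + 20 + 5 + 19 = 73
The minimum is 53.

53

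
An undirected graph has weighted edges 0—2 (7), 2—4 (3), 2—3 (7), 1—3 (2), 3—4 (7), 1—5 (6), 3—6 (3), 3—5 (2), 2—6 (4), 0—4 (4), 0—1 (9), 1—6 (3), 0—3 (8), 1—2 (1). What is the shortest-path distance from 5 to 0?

Comparing a few candidate routes:
5 -> 3 -> 1 -> 0: 2 + 2 + 9 = 13
5 -> 3 -> 1 -> 2 -> 4 -> 0: 2 + 2 + 1 + 3 + 4 = 12
5 -> 3 -> 0: 2 + 8 = 10
5 -> 3 -> 1 -> 2 -> 0: 2 + 2 + 1 + 7 = 12
Best route has total 10.

10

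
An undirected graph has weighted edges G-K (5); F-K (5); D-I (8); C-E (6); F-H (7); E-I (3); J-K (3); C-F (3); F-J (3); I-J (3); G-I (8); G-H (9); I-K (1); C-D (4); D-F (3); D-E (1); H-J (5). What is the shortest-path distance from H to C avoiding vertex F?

A few of the H→C routes:
H-J-K-I-D-C: 5 + 3 + 1 + 8 + 4 = 21
H-J-K-I-E-D-C: 5 + 3 + 1 + 3 + 1 + 4 = 17
H-J-I-D-C: 5 + 3 + 8 + 4 = 20
H-J-I-E-C: 5 + 3 + 3 + 6 = 17
H-J-I-E-D-C: 5 + 3 + 3 + 1 + 4 = 16
H-J-K-I-E-C: 5 + 3 + 1 + 3 + 6 = 18
Best route has total 16.

16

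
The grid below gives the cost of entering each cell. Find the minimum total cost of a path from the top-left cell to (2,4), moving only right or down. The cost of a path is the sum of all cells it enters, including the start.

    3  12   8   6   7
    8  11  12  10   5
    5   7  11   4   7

Take (0,0)→(1,0)→(2,0)→(2,1)→(2,2)→(2,3)→(2,4) for a total of 3 + 8 + 5 + 7 + 11 + 4 + 7 = 45.

45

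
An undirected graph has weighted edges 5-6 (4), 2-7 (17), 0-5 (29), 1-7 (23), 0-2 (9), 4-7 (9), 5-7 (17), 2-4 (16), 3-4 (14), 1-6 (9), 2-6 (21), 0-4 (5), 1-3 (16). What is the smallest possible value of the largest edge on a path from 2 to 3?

Some routes from 2 to 3:
2 -> 0 -> 4 -> 3: max(9, 5, 14) = 14
2 -> 0 -> 4 -> 7 -> 5 -> 6 -> 1 -> 3: max(9, 5, 9, 17, 4, 9, 16) = 17
2 -> 4 -> 3: max(16, 14) = 16
The minimum achievable maximum is 14.

14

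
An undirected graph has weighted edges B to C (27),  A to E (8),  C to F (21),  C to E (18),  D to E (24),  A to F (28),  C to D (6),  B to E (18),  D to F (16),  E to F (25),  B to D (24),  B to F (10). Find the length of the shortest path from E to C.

18

Checking several routes:
E → B → C: 18 + 27 = 45
E → C: 18
E → D → C: 24 + 6 = 30
Shortest: 18.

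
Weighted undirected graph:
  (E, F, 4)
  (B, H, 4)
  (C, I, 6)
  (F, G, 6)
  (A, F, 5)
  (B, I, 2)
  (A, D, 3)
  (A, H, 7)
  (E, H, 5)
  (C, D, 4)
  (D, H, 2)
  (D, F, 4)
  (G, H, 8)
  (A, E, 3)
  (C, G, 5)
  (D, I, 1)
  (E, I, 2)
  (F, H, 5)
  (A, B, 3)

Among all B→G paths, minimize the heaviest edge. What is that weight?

5

A few of the B→G routes:
B-I-D-C-G: max(2, 1, 4, 5) = 5
B-I-E-A-F-D-C-G: max(2, 2, 3, 5, 4, 4, 5) = 5
B-I-E-A-F-H-D-C-G: max(2, 2, 3, 5, 5, 2, 4, 5) = 5
B-I-E-A-D-C-G: max(2, 2, 3, 3, 4, 5) = 5
Smallest bottleneck: 5.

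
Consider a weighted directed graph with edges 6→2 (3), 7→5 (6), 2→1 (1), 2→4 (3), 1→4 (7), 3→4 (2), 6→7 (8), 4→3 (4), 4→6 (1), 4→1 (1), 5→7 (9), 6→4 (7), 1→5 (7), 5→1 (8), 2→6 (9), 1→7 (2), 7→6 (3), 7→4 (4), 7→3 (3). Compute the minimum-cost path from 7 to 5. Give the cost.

Some routes from 7 to 5:
7 -> 3 -> 4 -> 1 -> 5: 3 + 2 + 1 + 7 = 13
7 -> 6 -> 2 -> 1 -> 5: 3 + 3 + 1 + 7 = 14
7 -> 4 -> 1 -> 5: 4 + 1 + 7 = 12
7 -> 5: 6
Shortest: 6.

6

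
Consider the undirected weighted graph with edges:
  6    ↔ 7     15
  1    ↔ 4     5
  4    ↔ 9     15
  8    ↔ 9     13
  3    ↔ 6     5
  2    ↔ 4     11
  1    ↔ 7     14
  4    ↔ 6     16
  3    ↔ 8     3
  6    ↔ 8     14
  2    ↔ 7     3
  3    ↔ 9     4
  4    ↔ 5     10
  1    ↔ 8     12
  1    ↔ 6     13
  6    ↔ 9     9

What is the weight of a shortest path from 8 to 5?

27

A few of the 8→5 routes:
8 - 3 - 6 - 4 - 5: 3 + 5 + 16 + 10 = 34
8 - 3 - 9 - 4 - 5: 3 + 4 + 15 + 10 = 32
8 - 1 - 4 - 5: 12 + 5 + 10 = 27
The minimum is 27.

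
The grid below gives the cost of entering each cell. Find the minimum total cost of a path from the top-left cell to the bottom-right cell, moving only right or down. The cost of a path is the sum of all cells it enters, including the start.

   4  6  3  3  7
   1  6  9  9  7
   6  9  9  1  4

Path r0c0 → r0c1 → r0c2 → r0c3 → r1c3 → r2c3 → r2c4: 4 + 6 + 3 + 3 + 9 + 1 + 4 = 30.

30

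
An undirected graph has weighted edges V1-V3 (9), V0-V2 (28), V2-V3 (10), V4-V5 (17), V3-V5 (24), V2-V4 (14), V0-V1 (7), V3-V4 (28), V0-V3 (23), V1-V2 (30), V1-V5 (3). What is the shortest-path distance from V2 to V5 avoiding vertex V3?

Paths from V2 to V5 avoiding V3:
V2-V1-V5: 30 + 3 = 33
V2-V4-V5: 14 + 17 = 31
V2-V0-V1-V5: 28 + 7 + 3 = 38
Shortest: 31.

31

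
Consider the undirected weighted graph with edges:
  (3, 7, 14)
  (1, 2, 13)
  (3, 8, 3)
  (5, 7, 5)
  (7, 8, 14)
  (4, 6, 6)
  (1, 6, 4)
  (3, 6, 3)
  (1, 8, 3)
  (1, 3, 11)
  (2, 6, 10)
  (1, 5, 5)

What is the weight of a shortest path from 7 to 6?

14

Some routes from 7 to 6:
7 - 5 - 1 - 6: 5 + 5 + 4 = 14
7 - 3 - 6: 14 + 3 = 17
7 - 8 - 3 - 6: 14 + 3 + 3 = 20
7 - 5 - 1 - 8 - 3 - 6: 5 + 5 + 3 + 3 + 3 = 19
The minimum is 14.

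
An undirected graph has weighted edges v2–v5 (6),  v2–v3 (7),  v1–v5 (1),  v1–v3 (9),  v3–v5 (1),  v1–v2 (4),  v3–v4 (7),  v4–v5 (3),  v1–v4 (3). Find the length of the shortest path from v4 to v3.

4

Comparing a few candidate routes:
v4→v3: 7
v4→v1→v3: 3 + 9 = 12
v4→v5→v1→v3: 3 + 1 + 9 = 13
v4→v1→v5→v3: 3 + 1 + 1 = 5
v4→v5→v3: 3 + 1 = 4
Best route has total 4.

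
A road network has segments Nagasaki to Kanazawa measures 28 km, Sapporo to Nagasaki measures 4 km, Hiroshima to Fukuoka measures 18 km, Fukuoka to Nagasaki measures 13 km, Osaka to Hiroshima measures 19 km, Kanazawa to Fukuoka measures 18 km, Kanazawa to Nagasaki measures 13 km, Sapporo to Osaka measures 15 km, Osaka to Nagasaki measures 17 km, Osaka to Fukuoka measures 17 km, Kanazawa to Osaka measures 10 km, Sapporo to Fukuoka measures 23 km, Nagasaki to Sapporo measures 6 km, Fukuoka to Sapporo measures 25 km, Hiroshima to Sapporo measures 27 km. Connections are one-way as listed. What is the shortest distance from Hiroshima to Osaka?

Some routes from Hiroshima to Osaka:
Hiroshima → Sapporo → Nagasaki → Kanazawa → Osaka: 27 + 4 + 28 + 10 = 69
Hiroshima → Sapporo → Osaka: 27 + 15 = 42
Hiroshima → Fukuoka → Nagasaki → Kanazawa → Osaka: 18 + 13 + 28 + 10 = 69
Hiroshima → Fukuoka → Sapporo → Osaka: 18 + 25 + 15 = 58
Hiroshima → Fukuoka → Nagasaki → Sapporo → Osaka: 18 + 13 + 6 + 15 = 52
Shortest: 42 km.

42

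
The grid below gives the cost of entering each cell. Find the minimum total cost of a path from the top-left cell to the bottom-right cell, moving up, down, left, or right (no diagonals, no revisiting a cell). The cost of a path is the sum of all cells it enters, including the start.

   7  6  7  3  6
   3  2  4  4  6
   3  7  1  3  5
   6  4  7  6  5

30

One optimal route is (0,0) -> (1,0) -> (1,1) -> (1,2) -> (2,2) -> (2,3) -> (2,4) -> (3,4).
Its cost is 7 + 3 + 2 + 4 + 1 + 3 + 5 + 5 = 30.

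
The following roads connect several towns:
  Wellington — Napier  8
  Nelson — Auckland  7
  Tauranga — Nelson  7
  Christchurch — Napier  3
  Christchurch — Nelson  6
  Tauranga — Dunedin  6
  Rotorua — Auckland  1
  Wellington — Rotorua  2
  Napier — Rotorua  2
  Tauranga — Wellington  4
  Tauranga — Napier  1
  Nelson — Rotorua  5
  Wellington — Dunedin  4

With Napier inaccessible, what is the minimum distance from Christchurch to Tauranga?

13

Routes from Christchurch to Tauranga avoiding Napier:
Christchurch-Nelson-Auckland-Rotorua-Wellington-Dunedin-Tauranga: 6 + 7 + 1 + 2 + 4 + 6 = 26
Christchurch-Nelson-Rotorua-Wellington-Tauranga: 6 + 5 + 2 + 4 = 17
Christchurch-Nelson-Rotorua-Wellington-Dunedin-Tauranga: 6 + 5 + 2 + 4 + 6 = 23
Christchurch-Nelson-Auckland-Rotorua-Wellington-Tauranga: 6 + 7 + 1 + 2 + 4 = 20
Christchurch-Nelson-Tauranga: 6 + 7 = 13
Shortest: 13.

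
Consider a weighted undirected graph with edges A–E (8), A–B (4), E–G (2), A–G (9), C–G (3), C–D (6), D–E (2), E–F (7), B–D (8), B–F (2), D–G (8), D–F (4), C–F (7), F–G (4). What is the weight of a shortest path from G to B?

A few of the G→B routes:
G → F → B: 4 + 2 = 6
G → E → D → F → B: 2 + 2 + 4 + 2 = 10
G → E → F → B: 2 + 7 + 2 = 11
The minimum is 6.

6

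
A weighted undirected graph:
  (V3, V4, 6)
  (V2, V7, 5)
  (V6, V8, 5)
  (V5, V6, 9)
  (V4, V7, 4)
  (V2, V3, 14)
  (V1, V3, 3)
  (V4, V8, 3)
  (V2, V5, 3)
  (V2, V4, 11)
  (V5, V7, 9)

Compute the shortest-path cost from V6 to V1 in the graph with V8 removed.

29

A few of the V6→V1 routes:
V6→V5→V2→V4→V3→V1: 9 + 3 + 11 + 6 + 3 = 32
V6→V5→V2→V3→V1: 9 + 3 + 14 + 3 = 29
V6→V5→V7→V4→V3→V1: 9 + 9 + 4 + 6 + 3 = 31
V6→V5→V7→V2→V4→V3→V1: 9 + 9 + 5 + 11 + 6 + 3 = 43
V6→V5→V7→V2→V3→V1: 9 + 9 + 5 + 14 + 3 = 40
V6→V5→V2→V7→V4→V3→V1: 9 + 3 + 5 + 4 + 6 + 3 = 30
Best route has total 29.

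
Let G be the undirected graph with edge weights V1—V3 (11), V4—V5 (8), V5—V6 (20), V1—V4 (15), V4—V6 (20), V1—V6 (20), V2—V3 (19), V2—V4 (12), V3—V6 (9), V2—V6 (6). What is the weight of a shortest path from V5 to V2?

Some routes from V5 to V2:
V5-V4-V1-V6-V2: 8 + 15 + 20 + 6 = 49
V5-V4-V1-V3-V6-V2: 8 + 15 + 11 + 9 + 6 = 49
V5-V4-V2: 8 + 12 = 20
V5-V4-V6-V2: 8 + 20 + 6 = 34
V5-V6-V3-V2: 20 + 9 + 19 = 48
V5-V6-V2: 20 + 6 = 26
Best route has total 20.

20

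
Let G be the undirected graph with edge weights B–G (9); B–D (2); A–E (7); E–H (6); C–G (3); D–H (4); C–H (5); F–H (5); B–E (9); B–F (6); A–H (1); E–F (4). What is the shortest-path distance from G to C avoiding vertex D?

A few of the G→C routes:
G→B→E→A→H→C: 9 + 9 + 7 + 1 + 5 = 31
G→B→E→H→C: 9 + 9 + 6 + 5 = 29
G→B→F→E→H→C: 9 + 6 + 4 + 6 + 5 = 30
G→B→F→H→C: 9 + 6 + 5 + 5 = 25
G→C: 3
The minimum is 3.

3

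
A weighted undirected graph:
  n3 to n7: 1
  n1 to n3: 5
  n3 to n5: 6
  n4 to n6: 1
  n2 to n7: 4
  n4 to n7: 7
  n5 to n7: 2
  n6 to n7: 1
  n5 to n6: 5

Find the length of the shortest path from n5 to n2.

6

Comparing a few candidate routes:
n5→n3→n7→n2: 6 + 1 + 4 = 11
n5→n6→n7→n2: 5 + 1 + 4 = 10
n5→n7→n2: 2 + 4 = 6
The minimum is 6.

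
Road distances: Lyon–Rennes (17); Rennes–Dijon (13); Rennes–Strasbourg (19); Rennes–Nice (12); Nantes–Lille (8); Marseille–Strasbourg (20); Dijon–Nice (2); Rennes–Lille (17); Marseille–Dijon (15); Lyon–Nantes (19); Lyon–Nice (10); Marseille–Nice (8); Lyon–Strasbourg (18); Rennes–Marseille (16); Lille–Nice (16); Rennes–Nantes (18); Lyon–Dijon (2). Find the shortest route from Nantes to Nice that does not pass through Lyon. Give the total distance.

Comparing a few candidate routes:
Nantes→Rennes→Marseille→Nice: 18 + 16 + 8 = 42
Nantes→Lille→Rennes→Dijon→Nice: 8 + 17 + 13 + 2 = 40
Nantes→Lille→Nice: 8 + 16 = 24
Nantes→Rennes→Dijon→Nice: 18 + 13 + 2 = 33
Nantes→Rennes→Nice: 18 + 12 = 30
Nantes→Lille→Rennes→Nice: 8 + 17 + 12 = 37
The minimum is 24.

24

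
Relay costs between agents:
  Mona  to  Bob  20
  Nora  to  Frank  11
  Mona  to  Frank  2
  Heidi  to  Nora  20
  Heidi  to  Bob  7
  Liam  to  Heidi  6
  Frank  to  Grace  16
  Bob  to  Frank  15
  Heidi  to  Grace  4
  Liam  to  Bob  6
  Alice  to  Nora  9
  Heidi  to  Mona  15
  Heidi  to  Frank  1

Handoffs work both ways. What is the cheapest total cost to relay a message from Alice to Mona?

22

Some routes from Alice to Mona:
Alice - Nora - Frank - Heidi - Mona: 9 + 11 + 1 + 15 = 36
Alice - Nora - Heidi - Frank - Mona: 9 + 20 + 1 + 2 = 32
Alice - Nora - Heidi - Mona: 9 + 20 + 15 = 44
Alice - Nora - Frank - Mona: 9 + 11 + 2 = 22
The minimum is 22.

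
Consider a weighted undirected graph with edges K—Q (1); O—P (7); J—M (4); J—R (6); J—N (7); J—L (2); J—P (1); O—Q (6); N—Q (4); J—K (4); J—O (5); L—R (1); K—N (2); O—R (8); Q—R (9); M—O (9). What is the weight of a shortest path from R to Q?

8

Some routes from R to Q:
R - J - K - Q: 6 + 4 + 1 = 11
R - L - J - K - Q: 1 + 2 + 4 + 1 = 8
R - Q: 9
R - L - J - N - K - Q: 1 + 2 + 7 + 2 + 1 = 13
The minimum is 8.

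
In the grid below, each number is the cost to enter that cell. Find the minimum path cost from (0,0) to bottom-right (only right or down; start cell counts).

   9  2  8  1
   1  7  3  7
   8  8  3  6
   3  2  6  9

Path r0c0 r1c0 r1c1 r1c2 r2c2 r2c3 r3c3: 9 + 1 + 7 + 3 + 3 + 6 + 9 = 38.
(Top row then right column would cost 42.)

38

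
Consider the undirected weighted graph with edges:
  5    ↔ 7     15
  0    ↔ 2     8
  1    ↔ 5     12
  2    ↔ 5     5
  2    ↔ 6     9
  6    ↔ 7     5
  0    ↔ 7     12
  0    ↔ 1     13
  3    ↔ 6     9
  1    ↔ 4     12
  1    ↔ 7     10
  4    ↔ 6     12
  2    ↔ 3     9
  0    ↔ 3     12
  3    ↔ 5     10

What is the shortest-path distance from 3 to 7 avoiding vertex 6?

24

A few of the 3→7 routes:
3→2→0→7: 9 + 8 + 12 = 29
3→2→5→7: 9 + 5 + 15 = 29
3→0→7: 12 + 12 = 24
3→5→7: 10 + 15 = 25
3→5→1→7: 10 + 12 + 10 = 32
The minimum is 24.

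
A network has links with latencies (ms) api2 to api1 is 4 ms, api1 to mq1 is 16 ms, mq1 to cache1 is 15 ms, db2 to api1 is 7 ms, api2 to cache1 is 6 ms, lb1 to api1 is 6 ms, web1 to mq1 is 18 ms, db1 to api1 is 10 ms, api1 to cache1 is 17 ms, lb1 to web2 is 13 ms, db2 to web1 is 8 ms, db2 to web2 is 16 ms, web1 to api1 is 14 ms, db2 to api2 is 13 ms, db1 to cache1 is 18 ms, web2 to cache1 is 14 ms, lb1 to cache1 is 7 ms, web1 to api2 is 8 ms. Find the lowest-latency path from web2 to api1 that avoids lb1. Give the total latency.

A few of the web2→api1 routes:
web2 -> db2 -> api1: 16 + 7 = 23
web2 -> db2 -> api2 -> api1: 16 + 13 + 4 = 33
web2 -> cache1 -> api1: 14 + 17 = 31
web2 -> cache1 -> api2 -> api1: 14 + 6 + 4 = 24
Shortest: 23 ms.

23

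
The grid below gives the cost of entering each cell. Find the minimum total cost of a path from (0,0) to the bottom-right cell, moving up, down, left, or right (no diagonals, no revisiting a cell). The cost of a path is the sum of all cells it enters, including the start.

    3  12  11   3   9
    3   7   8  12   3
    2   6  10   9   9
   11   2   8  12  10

46

Cheapest: (0,0) -> (1,0) -> (2,0) -> (2,1) -> (3,1) -> (3,2) -> (3,3) -> (3,4)
  3 + 3 + 2 + 6 + 2 + 8 + 12 + 10 = 46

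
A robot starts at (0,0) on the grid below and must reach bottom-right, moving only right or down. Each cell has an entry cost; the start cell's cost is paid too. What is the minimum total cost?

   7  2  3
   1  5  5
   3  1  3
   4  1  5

18

Cheapest: r0c0 → r1c0 → r2c0 → r2c1 → r3c1 → r3c2
  7 + 1 + 3 + 1 + 1 + 5 = 18
For comparison, the top-then-right route costs 25.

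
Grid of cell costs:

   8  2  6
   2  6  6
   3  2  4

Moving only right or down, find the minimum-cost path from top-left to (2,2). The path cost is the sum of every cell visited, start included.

19

Best path: r0c0 → r1c0 → r2c0 → r2c1 → r2c2
Cost: 8 + 2 + 3 + 2 + 4 = 19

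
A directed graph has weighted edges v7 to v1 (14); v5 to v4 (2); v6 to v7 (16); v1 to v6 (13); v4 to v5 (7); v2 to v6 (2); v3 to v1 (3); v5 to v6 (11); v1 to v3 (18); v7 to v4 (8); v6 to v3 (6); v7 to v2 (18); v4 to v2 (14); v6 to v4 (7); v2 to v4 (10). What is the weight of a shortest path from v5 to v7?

Paths from v5 to v7:
v5→v4→v2→v6→v7: 2 + 14 + 2 + 16 = 34
v5→v6→v7: 11 + 16 = 27
Best route has total 27.

27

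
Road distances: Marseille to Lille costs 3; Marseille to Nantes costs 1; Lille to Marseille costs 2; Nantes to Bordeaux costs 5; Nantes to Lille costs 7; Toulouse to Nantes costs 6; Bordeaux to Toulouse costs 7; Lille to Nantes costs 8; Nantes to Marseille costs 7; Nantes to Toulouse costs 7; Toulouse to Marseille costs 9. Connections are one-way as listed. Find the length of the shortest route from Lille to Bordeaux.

Candidate routes:
Lille → Marseille → Nantes → Bordeaux: 2 + 1 + 5 = 8
Lille → Nantes → Bordeaux: 8 + 5 = 13
Shortest: 8.

8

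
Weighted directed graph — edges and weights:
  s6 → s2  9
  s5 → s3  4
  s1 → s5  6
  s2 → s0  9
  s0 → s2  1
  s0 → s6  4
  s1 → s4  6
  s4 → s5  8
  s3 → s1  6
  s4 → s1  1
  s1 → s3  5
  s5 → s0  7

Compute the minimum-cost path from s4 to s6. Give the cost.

Candidate routes:
s4→s5→s0→s6: 8 + 7 + 4 = 19
s4→s1→s5→s0→s6: 1 + 6 + 7 + 4 = 18
The minimum is 18.

18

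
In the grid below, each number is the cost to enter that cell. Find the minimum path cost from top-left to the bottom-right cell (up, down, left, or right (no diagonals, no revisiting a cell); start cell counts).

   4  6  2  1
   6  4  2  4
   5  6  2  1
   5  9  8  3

Best path: [0,0]→[0,1]→[0,2]→[1,2]→[2,2]→[2,3]→[3,3]
Cost: 4 + 6 + 2 + 2 + 2 + 1 + 3 = 20

20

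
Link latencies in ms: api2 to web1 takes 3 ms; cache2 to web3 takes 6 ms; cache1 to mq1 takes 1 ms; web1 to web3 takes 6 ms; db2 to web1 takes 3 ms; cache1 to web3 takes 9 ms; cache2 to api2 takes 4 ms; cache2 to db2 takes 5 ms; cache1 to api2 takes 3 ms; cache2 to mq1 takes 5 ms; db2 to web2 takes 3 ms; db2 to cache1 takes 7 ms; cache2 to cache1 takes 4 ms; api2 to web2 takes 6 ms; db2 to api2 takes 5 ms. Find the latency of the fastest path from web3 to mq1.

10

A few of the web3→mq1 routes:
web3→cache1→mq1: 9 + 1 = 10
web3→cache2→cache1→mq1: 6 + 4 + 1 = 11
web3→web1→api2→cache1→mq1: 6 + 3 + 3 + 1 = 13
web3→cache2→mq1: 6 + 5 = 11
Shortest: 10 ms.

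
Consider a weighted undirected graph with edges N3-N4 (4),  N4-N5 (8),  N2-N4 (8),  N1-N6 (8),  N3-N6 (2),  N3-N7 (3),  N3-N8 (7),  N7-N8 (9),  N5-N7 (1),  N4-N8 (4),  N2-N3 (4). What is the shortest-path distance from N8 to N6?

9

A few of the N8→N6 routes:
N8 → N7 → N3 → N6: 9 + 3 + 2 = 14
N8 → N4 → N2 → N3 → N6: 4 + 8 + 4 + 2 = 18
N8 → N3 → N6: 7 + 2 = 9
N8 → N4 → N5 → N7 → N3 → N6: 4 + 8 + 1 + 3 + 2 = 18
N8 → N4 → N3 → N6: 4 + 4 + 2 = 10
Shortest: 9.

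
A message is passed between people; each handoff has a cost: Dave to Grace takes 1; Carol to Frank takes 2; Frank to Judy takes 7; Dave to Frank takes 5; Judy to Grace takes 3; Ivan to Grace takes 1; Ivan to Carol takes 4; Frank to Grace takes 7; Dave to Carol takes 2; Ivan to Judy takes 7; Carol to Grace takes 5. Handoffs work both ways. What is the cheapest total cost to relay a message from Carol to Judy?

Some routes from Carol to Judy:
Carol → Dave → Grace → Judy: 2 + 1 + 3 = 6
Carol → Ivan → Grace → Judy: 4 + 1 + 3 = 8
Carol → Grace → Judy: 5 + 3 = 8
Shortest: 6.

6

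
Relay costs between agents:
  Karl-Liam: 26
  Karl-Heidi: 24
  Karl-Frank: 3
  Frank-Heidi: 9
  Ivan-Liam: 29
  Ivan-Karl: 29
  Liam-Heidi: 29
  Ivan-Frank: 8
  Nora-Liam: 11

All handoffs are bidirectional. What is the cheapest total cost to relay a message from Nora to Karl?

Checking several routes:
Nora -> Liam -> Ivan -> Frank -> Heidi -> Karl: 11 + 29 + 8 + 9 + 24 = 81
Nora -> Liam -> Heidi -> Frank -> Karl: 11 + 29 + 9 + 3 = 52
Nora -> Liam -> Ivan -> Frank -> Karl: 11 + 29 + 8 + 3 = 51
Nora -> Liam -> Karl: 11 + 26 = 37
Nora -> Liam -> Ivan -> Karl: 11 + 29 + 29 = 69
Nora -> Liam -> Heidi -> Karl: 11 + 29 + 24 = 64
Shortest: 37.

37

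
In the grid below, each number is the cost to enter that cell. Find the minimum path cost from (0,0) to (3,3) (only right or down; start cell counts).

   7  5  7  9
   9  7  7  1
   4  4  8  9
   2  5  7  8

Cheapest: [0,0]→[1,0]→[2,0]→[3,0]→[3,1]→[3,2]→[3,3]
  7 + 9 + 4 + 2 + 5 + 7 + 8 = 42
(Top row then right column would cost 46.)

42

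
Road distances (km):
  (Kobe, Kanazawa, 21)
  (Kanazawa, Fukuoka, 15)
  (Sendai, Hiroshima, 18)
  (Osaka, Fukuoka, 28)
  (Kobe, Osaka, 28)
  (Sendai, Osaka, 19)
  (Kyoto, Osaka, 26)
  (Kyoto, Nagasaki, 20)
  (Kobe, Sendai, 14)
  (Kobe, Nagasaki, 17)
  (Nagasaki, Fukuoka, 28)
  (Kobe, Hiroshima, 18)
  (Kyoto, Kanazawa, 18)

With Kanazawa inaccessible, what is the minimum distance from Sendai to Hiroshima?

Paths from Sendai to Hiroshima avoiding Kanazawa:
Sendai -> Osaka -> Kyoto -> Nagasaki -> Kobe -> Hiroshima: 19 + 26 + 20 + 17 + 18 = 100
Sendai -> Osaka -> Kobe -> Hiroshima: 19 + 28 + 18 = 65
Sendai -> Kobe -> Hiroshima: 14 + 18 = 32
Sendai -> Osaka -> Fukuoka -> Nagasaki -> Kobe -> Hiroshima: 19 + 28 + 28 + 17 + 18 = 110
Sendai -> Hiroshima: 18
The minimum is 18 km.

18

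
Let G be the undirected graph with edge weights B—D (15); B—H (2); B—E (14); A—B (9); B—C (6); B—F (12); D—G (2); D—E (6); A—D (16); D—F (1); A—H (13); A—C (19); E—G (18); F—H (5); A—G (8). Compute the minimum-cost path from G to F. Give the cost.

Checking several routes:
G - A - D - F: 8 + 16 + 1 = 25
G - A - B - H - F: 8 + 9 + 2 + 5 = 24
G - D - F: 2 + 1 = 3
G - E - D - F: 18 + 6 + 1 = 25
G - D - B - H - F: 2 + 15 + 2 + 5 = 24
The minimum is 3.

3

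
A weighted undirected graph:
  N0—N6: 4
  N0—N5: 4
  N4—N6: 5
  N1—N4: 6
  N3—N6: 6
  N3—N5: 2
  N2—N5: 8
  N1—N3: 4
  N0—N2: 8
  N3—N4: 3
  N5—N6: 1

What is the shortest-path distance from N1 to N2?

14

Comparing a few candidate routes:
N1 → N3 → N5 → N2: 4 + 2 + 8 = 14
N1 → N3 → N5 → N6 → N0 → N2: 4 + 2 + 1 + 4 + 8 = 19
N1 → N4 → N3 → N5 → N2: 6 + 3 + 2 + 8 = 19
N1 → N4 → N6 → N5 → N2: 6 + 5 + 1 + 8 = 20
N1 → N3 → N6 → N5 → N2: 4 + 6 + 1 + 8 = 19
N1 → N3 → N5 → N0 → N2: 4 + 2 + 4 + 8 = 18
Best route has total 14.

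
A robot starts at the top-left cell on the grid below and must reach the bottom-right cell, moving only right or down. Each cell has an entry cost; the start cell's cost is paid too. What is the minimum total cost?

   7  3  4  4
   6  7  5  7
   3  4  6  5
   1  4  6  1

One optimal route is r0c0 r1c0 r2c0 r3c0 r3c1 r3c2 r3c3.
Its cost is 7 + 6 + 3 + 1 + 4 + 6 + 1 = 28.
For comparison, the top-then-right route costs 31.

28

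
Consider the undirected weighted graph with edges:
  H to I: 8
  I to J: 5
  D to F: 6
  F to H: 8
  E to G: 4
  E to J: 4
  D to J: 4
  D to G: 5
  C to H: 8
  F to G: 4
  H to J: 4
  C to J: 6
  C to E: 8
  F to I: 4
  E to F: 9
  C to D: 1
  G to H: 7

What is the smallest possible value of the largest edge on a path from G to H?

4

A few of the G→H routes:
G - D - J - H: max(5, 4, 4) = 5
G - D - C - J - H: max(5, 1, 6, 4) = 6
G - F - I - J - H: max(4, 4, 5, 4) = 5
G - D - F - I - J - H: max(5, 6, 4, 5, 4) = 6
G - E - J - H: max(4, 4, 4) = 4
The minimum achievable maximum is 4.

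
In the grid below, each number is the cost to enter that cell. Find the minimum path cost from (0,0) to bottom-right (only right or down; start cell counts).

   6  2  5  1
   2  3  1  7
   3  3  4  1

Path r0c0 -> r0c1 -> r1c1 -> r1c2 -> r2c2 -> r2c3: 6 + 2 + 3 + 1 + 4 + 1 = 17.
(Top row then right column would cost 22.)

17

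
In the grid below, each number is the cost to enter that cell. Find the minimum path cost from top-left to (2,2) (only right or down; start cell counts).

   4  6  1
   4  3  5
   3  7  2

One optimal route is [0,0]→[0,1]→[0,2]→[1,2]→[2,2].
Its cost is 4 + 6 + 1 + 5 + 2 = 18.

18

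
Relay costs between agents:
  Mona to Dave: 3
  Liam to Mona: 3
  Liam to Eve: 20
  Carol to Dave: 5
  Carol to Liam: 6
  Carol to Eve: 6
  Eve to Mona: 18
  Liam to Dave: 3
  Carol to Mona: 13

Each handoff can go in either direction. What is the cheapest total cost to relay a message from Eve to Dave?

11

Some routes from Eve to Dave:
Eve-Carol-Dave: 6 + 5 = 11
Eve-Carol-Liam-Dave: 6 + 6 + 3 = 15
Eve-Carol-Liam-Mona-Dave: 6 + 6 + 3 + 3 = 18
Eve-Mona-Dave: 18 + 3 = 21
Eve-Carol-Mona-Dave: 6 + 13 + 3 = 22
The minimum is 11.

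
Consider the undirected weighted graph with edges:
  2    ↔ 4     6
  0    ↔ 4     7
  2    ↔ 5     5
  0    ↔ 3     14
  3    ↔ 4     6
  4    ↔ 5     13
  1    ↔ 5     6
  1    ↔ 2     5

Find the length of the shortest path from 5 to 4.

11

Paths from 5 to 4:
5→4: 13
5→1→2→4: 6 + 5 + 6 = 17
5→2→4: 5 + 6 = 11
Best route has total 11.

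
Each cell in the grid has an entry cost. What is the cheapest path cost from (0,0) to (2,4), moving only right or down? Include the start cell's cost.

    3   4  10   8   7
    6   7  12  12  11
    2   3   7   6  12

Path (0,0) (1,0) (2,0) (2,1) (2,2) (2,3) (2,4): 3 + 6 + 2 + 3 + 7 + 6 + 12 = 39.
For comparison, the top-then-right route costs 55.

39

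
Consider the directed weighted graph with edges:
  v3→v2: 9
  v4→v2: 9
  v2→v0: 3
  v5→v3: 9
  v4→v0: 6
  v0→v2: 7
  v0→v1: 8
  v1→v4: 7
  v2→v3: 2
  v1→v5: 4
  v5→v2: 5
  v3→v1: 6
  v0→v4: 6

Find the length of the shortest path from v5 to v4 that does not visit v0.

20

Candidate routes:
v5 - v3 - v1 - v4: 9 + 6 + 7 = 22
v5 - v2 - v3 - v1 - v4: 5 + 2 + 6 + 7 = 20
Best route has total 20.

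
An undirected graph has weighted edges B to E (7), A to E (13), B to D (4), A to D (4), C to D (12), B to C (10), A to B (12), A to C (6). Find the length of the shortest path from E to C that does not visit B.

Candidate routes:
E - A - D - C: 13 + 4 + 12 = 29
E - A - C: 13 + 6 = 19
The minimum is 19.

19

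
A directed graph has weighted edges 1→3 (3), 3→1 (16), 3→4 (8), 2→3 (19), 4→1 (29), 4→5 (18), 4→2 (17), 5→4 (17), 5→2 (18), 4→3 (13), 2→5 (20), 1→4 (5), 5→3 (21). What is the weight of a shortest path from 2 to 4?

Paths from 2 to 4:
2 -> 5 -> 3 -> 4: 20 + 21 + 8 = 49
2 -> 5 -> 3 -> 1 -> 4: 20 + 21 + 16 + 5 = 62
2 -> 3 -> 1 -> 4: 19 + 16 + 5 = 40
2 -> 3 -> 4: 19 + 8 = 27
2 -> 5 -> 4: 20 + 17 = 37
Shortest: 27.

27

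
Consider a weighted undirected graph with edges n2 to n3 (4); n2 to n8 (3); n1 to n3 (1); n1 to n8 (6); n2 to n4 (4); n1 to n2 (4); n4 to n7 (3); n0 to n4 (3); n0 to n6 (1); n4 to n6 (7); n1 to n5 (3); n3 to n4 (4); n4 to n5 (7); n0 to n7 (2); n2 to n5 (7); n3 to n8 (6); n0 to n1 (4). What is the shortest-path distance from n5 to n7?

9

Comparing a few candidate routes:
n5→n4→n7: 7 + 3 = 10
n5→n1→n3→n4→n7: 3 + 1 + 4 + 3 = 11
n5→n1→n0→n7: 3 + 4 + 2 = 9
The minimum is 9.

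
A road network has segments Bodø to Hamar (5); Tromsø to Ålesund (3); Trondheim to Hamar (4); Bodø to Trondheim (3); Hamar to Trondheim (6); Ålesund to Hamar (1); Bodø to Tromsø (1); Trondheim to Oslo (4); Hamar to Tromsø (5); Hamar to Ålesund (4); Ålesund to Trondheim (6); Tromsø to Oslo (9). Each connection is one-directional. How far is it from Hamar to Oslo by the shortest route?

Paths from Hamar to Oslo:
Hamar → Trondheim → Oslo: 6 + 4 = 10
Hamar → Ålesund → Trondheim → Oslo: 4 + 6 + 4 = 14
Hamar → Tromsø → Ålesund → Trondheim → Oslo: 5 + 3 + 6 + 4 = 18
Hamar → Tromsø → Oslo: 5 + 9 = 14
Best route has total 10 mi.

10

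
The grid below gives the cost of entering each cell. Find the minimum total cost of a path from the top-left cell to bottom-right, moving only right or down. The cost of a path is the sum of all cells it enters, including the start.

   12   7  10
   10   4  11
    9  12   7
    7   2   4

Take [0,0] [0,1] [1,1] [2,1] [3,1] [3,2] for a total of 12 + 7 + 4 + 12 + 2 + 4 = 41.
(Top row then right column would cost 51.)

41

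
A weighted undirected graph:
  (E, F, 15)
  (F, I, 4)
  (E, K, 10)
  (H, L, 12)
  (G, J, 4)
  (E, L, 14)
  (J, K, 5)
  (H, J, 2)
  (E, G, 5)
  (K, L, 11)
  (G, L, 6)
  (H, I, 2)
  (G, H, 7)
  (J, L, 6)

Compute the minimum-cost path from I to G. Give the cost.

8

Checking several routes:
I -> H -> J -> G: 2 + 2 + 4 = 8
I -> F -> E -> G: 4 + 15 + 5 = 24
I -> H -> J -> L -> G: 2 + 2 + 6 + 6 = 16
I -> H -> G: 2 + 7 = 9
I -> H -> L -> G: 2 + 12 + 6 = 20
Shortest: 8.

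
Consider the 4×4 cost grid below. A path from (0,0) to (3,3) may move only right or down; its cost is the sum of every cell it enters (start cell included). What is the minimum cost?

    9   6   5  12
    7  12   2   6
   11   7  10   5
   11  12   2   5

38

Path [0,0] -> [0,1] -> [0,2] -> [1,2] -> [1,3] -> [2,3] -> [3,3]: 9 + 6 + 5 + 2 + 6 + 5 + 5 = 38.
(Top row then right column would cost 48.)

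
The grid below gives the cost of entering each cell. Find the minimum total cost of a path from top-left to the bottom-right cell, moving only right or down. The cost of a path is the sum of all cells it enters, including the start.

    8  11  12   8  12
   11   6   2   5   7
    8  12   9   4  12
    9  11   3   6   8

Best path: r0c0 -> r0c1 -> r1c1 -> r1c2 -> r1c3 -> r2c3 -> r3c3 -> r3c4
Cost: 8 + 11 + 6 + 2 + 5 + 4 + 6 + 8 = 50
For comparison, the top-then-right route costs 78.

50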